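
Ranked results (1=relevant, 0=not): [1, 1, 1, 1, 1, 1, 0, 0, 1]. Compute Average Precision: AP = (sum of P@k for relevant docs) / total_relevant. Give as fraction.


Computing P@k for each relevant position:
Position 1: relevant, P@1 = 1/1 = 1
Position 2: relevant, P@2 = 2/2 = 1
Position 3: relevant, P@3 = 3/3 = 1
Position 4: relevant, P@4 = 4/4 = 1
Position 5: relevant, P@5 = 5/5 = 1
Position 6: relevant, P@6 = 6/6 = 1
Position 7: not relevant
Position 8: not relevant
Position 9: relevant, P@9 = 7/9 = 7/9
Sum of P@k = 1 + 1 + 1 + 1 + 1 + 1 + 7/9 = 61/9
AP = 61/9 / 7 = 61/63

61/63


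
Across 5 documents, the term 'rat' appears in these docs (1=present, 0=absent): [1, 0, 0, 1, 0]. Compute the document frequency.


Checking each document for 'rat':
Doc 1: present
Doc 2: absent
Doc 3: absent
Doc 4: present
Doc 5: absent
df = sum of presences = 1 + 0 + 0 + 1 + 0 = 2

2


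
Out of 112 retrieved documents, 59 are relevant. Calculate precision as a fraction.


Precision = relevant_retrieved / total_retrieved
= 59 / 112
= 59 / (59 + 53)
= 59/112

59/112


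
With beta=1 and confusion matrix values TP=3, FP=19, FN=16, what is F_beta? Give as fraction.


P = TP/(TP+FP) = 3/22 = 3/22
R = TP/(TP+FN) = 3/19 = 3/19
beta^2 = 1^2 = 1
(1 + beta^2) = 2
Numerator = (1+beta^2)*P*R = 9/209
Denominator = beta^2*P + R = 3/22 + 3/19 = 123/418
F_beta = 6/41

6/41


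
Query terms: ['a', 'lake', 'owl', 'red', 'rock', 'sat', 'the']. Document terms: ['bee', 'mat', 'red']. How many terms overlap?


Query terms: ['a', 'lake', 'owl', 'red', 'rock', 'sat', 'the']
Document terms: ['bee', 'mat', 'red']
Common terms: ['red']
Overlap count = 1

1


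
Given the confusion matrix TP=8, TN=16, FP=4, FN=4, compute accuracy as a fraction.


Accuracy = (TP + TN) / (TP + TN + FP + FN)
TP + TN = 8 + 16 = 24
Total = 8 + 16 + 4 + 4 = 32
Accuracy = 24 / 32 = 3/4

3/4


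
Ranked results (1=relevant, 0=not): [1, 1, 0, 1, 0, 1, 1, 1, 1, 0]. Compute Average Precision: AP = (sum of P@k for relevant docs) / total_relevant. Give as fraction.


Computing P@k for each relevant position:
Position 1: relevant, P@1 = 1/1 = 1
Position 2: relevant, P@2 = 2/2 = 1
Position 3: not relevant
Position 4: relevant, P@4 = 3/4 = 3/4
Position 5: not relevant
Position 6: relevant, P@6 = 4/6 = 2/3
Position 7: relevant, P@7 = 5/7 = 5/7
Position 8: relevant, P@8 = 6/8 = 3/4
Position 9: relevant, P@9 = 7/9 = 7/9
Position 10: not relevant
Sum of P@k = 1 + 1 + 3/4 + 2/3 + 5/7 + 3/4 + 7/9 = 713/126
AP = 713/126 / 7 = 713/882

713/882


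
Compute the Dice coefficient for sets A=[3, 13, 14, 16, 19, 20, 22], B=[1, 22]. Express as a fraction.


A intersect B = [22]
|A intersect B| = 1
|A| = 7, |B| = 2
Dice = 2*1 / (7+2)
= 2 / 9 = 2/9

2/9


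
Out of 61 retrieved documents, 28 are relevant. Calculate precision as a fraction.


Precision = relevant_retrieved / total_retrieved
= 28 / 61
= 28 / (28 + 33)
= 28/61

28/61


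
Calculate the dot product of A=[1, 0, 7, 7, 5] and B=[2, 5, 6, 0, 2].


Dot product = sum of element-wise products
A[0]*B[0] = 1*2 = 2
A[1]*B[1] = 0*5 = 0
A[2]*B[2] = 7*6 = 42
A[3]*B[3] = 7*0 = 0
A[4]*B[4] = 5*2 = 10
Sum = 2 + 0 + 42 + 0 + 10 = 54

54


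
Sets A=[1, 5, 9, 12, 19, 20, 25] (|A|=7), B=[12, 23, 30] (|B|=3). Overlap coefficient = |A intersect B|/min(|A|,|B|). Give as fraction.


A intersect B = [12]
|A intersect B| = 1
min(|A|, |B|) = min(7, 3) = 3
Overlap = 1 / 3 = 1/3

1/3


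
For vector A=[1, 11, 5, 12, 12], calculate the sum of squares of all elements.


|A|^2 = sum of squared components
A[0]^2 = 1^2 = 1
A[1]^2 = 11^2 = 121
A[2]^2 = 5^2 = 25
A[3]^2 = 12^2 = 144
A[4]^2 = 12^2 = 144
Sum = 1 + 121 + 25 + 144 + 144 = 435

435


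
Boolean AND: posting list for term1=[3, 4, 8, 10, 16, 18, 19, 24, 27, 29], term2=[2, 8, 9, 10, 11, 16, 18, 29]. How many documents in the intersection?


Boolean AND: find intersection of posting lists
term1 docs: [3, 4, 8, 10, 16, 18, 19, 24, 27, 29]
term2 docs: [2, 8, 9, 10, 11, 16, 18, 29]
Intersection: [8, 10, 16, 18, 29]
|intersection| = 5

5


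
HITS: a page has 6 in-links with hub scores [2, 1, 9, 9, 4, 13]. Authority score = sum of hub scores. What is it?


Authority = sum of hub scores of in-linkers
In-link 1: hub score = 2
In-link 2: hub score = 1
In-link 3: hub score = 9
In-link 4: hub score = 9
In-link 5: hub score = 4
In-link 6: hub score = 13
Authority = 2 + 1 + 9 + 9 + 4 + 13 = 38

38


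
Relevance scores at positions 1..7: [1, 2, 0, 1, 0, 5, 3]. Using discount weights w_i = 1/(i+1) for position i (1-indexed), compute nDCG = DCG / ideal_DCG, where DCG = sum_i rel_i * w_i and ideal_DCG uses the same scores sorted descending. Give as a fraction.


Position discount weights w_i = 1/(i+1) for i=1..7:
Weights = [1/2, 1/3, 1/4, 1/5, 1/6, 1/7, 1/8]
Actual relevance: [1, 2, 0, 1, 0, 5, 3]
DCG = 1/2 + 2/3 + 0/4 + 1/5 + 0/6 + 5/7 + 3/8 = 2063/840
Ideal relevance (sorted desc): [5, 3, 2, 1, 1, 0, 0]
Ideal DCG = 5/2 + 3/3 + 2/4 + 1/5 + 1/6 + 0/7 + 0/8 = 131/30
nDCG = DCG / ideal_DCG = 2063/840 / 131/30 = 2063/3668

2063/3668


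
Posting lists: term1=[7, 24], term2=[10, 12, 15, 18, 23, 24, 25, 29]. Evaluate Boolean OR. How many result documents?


Boolean OR: find union of posting lists
term1 docs: [7, 24]
term2 docs: [10, 12, 15, 18, 23, 24, 25, 29]
Union: [7, 10, 12, 15, 18, 23, 24, 25, 29]
|union| = 9

9


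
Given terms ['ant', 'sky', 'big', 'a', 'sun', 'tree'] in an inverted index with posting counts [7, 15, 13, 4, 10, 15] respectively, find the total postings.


Summing posting list sizes:
'ant': 7 postings
'sky': 15 postings
'big': 13 postings
'a': 4 postings
'sun': 10 postings
'tree': 15 postings
Total = 7 + 15 + 13 + 4 + 10 + 15 = 64

64


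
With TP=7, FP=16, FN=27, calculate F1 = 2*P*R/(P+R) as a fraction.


F1 = 2 * P * R / (P + R)
P = TP/(TP+FP) = 7/23 = 7/23
R = TP/(TP+FN) = 7/34 = 7/34
2 * P * R = 2 * 7/23 * 7/34 = 49/391
P + R = 7/23 + 7/34 = 399/782
F1 = 49/391 / 399/782 = 14/57

14/57


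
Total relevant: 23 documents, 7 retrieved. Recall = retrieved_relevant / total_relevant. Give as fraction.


Recall = retrieved_relevant / total_relevant
= 7 / 23
= 7 / (7 + 16)
= 7/23

7/23


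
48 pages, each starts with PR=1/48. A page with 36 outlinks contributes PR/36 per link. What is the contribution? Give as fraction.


Initial PR = 1/48 = 1/48
Outlinks = 36
Contribution per link = PR / outlinks
= 1/48 / 36
= 1/1728

1/1728


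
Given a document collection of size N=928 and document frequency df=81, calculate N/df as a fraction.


IDF ratio = N / df
= 928 / 81
= 928/81

928/81


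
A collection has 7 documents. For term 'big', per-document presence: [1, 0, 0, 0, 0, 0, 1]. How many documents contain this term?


Checking each document for 'big':
Doc 1: present
Doc 2: absent
Doc 3: absent
Doc 4: absent
Doc 5: absent
Doc 6: absent
Doc 7: present
df = sum of presences = 1 + 0 + 0 + 0 + 0 + 0 + 1 = 2

2


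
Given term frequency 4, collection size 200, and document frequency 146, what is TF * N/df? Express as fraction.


TF * (N/df)
= 4 * (200/146)
= 4 * 100/73
= 400/73

400/73


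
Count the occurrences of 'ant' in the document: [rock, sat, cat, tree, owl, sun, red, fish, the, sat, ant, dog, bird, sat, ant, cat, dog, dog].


Document has 18 words
Scanning for 'ant':
Found at positions: [10, 14]
Count = 2

2


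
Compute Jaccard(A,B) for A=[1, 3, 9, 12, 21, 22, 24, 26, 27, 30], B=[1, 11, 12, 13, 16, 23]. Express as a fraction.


A intersect B = [1, 12]
|A intersect B| = 2
A union B = [1, 3, 9, 11, 12, 13, 16, 21, 22, 23, 24, 26, 27, 30]
|A union B| = 14
Jaccard = 2/14 = 1/7

1/7


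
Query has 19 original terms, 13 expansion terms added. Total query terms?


Original terms: 19
Expansion terms: 13
Total = 19 + 13 = 32

32


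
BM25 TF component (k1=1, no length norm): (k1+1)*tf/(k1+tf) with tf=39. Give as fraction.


BM25 TF component = (k1+1)*tf / (k1+tf)
k1 = 1, tf = 39
Numerator = (1+1)*39 = 78
Denominator = 1 + 39 = 40
= 78/40 = 39/20

39/20


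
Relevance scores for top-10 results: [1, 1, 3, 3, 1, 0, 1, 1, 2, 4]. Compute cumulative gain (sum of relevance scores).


Cumulative Gain = sum of relevance scores
Position 1: rel=1, running sum=1
Position 2: rel=1, running sum=2
Position 3: rel=3, running sum=5
Position 4: rel=3, running sum=8
Position 5: rel=1, running sum=9
Position 6: rel=0, running sum=9
Position 7: rel=1, running sum=10
Position 8: rel=1, running sum=11
Position 9: rel=2, running sum=13
Position 10: rel=4, running sum=17
CG = 17

17


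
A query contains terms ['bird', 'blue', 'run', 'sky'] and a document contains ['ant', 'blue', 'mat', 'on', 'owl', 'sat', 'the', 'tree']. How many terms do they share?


Query terms: ['bird', 'blue', 'run', 'sky']
Document terms: ['ant', 'blue', 'mat', 'on', 'owl', 'sat', 'the', 'tree']
Common terms: ['blue']
Overlap count = 1

1


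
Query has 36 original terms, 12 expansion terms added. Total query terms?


Original terms: 36
Expansion terms: 12
Total = 36 + 12 = 48

48


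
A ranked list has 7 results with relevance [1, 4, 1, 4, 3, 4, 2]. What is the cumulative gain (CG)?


Cumulative Gain = sum of relevance scores
Position 1: rel=1, running sum=1
Position 2: rel=4, running sum=5
Position 3: rel=1, running sum=6
Position 4: rel=4, running sum=10
Position 5: rel=3, running sum=13
Position 6: rel=4, running sum=17
Position 7: rel=2, running sum=19
CG = 19

19


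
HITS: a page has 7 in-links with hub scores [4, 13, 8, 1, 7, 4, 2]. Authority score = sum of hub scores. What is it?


Authority = sum of hub scores of in-linkers
In-link 1: hub score = 4
In-link 2: hub score = 13
In-link 3: hub score = 8
In-link 4: hub score = 1
In-link 5: hub score = 7
In-link 6: hub score = 4
In-link 7: hub score = 2
Authority = 4 + 13 + 8 + 1 + 7 + 4 + 2 = 39

39


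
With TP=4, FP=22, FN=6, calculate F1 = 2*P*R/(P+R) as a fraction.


F1 = 2 * P * R / (P + R)
P = TP/(TP+FP) = 4/26 = 2/13
R = TP/(TP+FN) = 4/10 = 2/5
2 * P * R = 2 * 2/13 * 2/5 = 8/65
P + R = 2/13 + 2/5 = 36/65
F1 = 8/65 / 36/65 = 2/9

2/9


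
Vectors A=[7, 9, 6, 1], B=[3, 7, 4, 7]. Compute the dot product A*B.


Dot product = sum of element-wise products
A[0]*B[0] = 7*3 = 21
A[1]*B[1] = 9*7 = 63
A[2]*B[2] = 6*4 = 24
A[3]*B[3] = 1*7 = 7
Sum = 21 + 63 + 24 + 7 = 115

115


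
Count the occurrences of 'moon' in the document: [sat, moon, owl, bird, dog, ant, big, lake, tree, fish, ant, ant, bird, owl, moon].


Document has 15 words
Scanning for 'moon':
Found at positions: [1, 14]
Count = 2

2


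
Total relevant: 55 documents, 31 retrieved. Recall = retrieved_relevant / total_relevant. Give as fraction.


Recall = retrieved_relevant / total_relevant
= 31 / 55
= 31 / (31 + 24)
= 31/55

31/55


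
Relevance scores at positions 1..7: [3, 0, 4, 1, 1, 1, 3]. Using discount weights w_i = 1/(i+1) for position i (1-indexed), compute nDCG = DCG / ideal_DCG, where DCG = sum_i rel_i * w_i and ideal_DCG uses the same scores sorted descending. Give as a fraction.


Position discount weights w_i = 1/(i+1) for i=1..7:
Weights = [1/2, 1/3, 1/4, 1/5, 1/6, 1/7, 1/8]
Actual relevance: [3, 0, 4, 1, 1, 1, 3]
DCG = 3/2 + 0/3 + 4/4 + 1/5 + 1/6 + 1/7 + 3/8 = 2843/840
Ideal relevance (sorted desc): [4, 3, 3, 1, 1, 1, 0]
Ideal DCG = 4/2 + 3/3 + 3/4 + 1/5 + 1/6 + 1/7 + 0/8 = 1789/420
nDCG = DCG / ideal_DCG = 2843/840 / 1789/420 = 2843/3578

2843/3578


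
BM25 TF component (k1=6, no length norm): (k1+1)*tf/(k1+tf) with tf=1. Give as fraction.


BM25 TF component = (k1+1)*tf / (k1+tf)
k1 = 6, tf = 1
Numerator = (6+1)*1 = 7
Denominator = 6 + 1 = 7
= 7/7 = 1

1


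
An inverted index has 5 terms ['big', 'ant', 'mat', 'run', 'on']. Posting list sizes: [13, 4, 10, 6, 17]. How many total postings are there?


Summing posting list sizes:
'big': 13 postings
'ant': 4 postings
'mat': 10 postings
'run': 6 postings
'on': 17 postings
Total = 13 + 4 + 10 + 6 + 17 = 50

50


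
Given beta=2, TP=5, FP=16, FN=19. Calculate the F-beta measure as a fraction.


P = TP/(TP+FP) = 5/21 = 5/21
R = TP/(TP+FN) = 5/24 = 5/24
beta^2 = 2^2 = 4
(1 + beta^2) = 5
Numerator = (1+beta^2)*P*R = 125/504
Denominator = beta^2*P + R = 20/21 + 5/24 = 65/56
F_beta = 25/117

25/117


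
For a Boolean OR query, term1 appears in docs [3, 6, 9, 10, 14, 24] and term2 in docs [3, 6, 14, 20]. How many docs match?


Boolean OR: find union of posting lists
term1 docs: [3, 6, 9, 10, 14, 24]
term2 docs: [3, 6, 14, 20]
Union: [3, 6, 9, 10, 14, 20, 24]
|union| = 7

7


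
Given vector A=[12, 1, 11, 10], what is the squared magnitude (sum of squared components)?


|A|^2 = sum of squared components
A[0]^2 = 12^2 = 144
A[1]^2 = 1^2 = 1
A[2]^2 = 11^2 = 121
A[3]^2 = 10^2 = 100
Sum = 144 + 1 + 121 + 100 = 366

366


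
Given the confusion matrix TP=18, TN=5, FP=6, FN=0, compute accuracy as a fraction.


Accuracy = (TP + TN) / (TP + TN + FP + FN)
TP + TN = 18 + 5 = 23
Total = 18 + 5 + 6 + 0 = 29
Accuracy = 23 / 29 = 23/29

23/29


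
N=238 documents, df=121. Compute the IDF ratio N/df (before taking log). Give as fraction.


IDF ratio = N / df
= 238 / 121
= 238/121

238/121


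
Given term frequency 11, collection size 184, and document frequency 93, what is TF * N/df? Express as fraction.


TF * (N/df)
= 11 * (184/93)
= 11 * 184/93
= 2024/93

2024/93


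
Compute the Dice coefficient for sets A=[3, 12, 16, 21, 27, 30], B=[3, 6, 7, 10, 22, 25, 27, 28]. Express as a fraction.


A intersect B = [3, 27]
|A intersect B| = 2
|A| = 6, |B| = 8
Dice = 2*2 / (6+8)
= 4 / 14 = 2/7

2/7


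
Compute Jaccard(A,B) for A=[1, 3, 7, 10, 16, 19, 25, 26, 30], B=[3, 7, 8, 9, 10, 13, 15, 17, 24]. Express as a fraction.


A intersect B = [3, 7, 10]
|A intersect B| = 3
A union B = [1, 3, 7, 8, 9, 10, 13, 15, 16, 17, 19, 24, 25, 26, 30]
|A union B| = 15
Jaccard = 3/15 = 1/5

1/5


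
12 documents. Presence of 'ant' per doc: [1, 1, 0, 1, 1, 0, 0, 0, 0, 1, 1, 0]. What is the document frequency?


Checking each document for 'ant':
Doc 1: present
Doc 2: present
Doc 3: absent
Doc 4: present
Doc 5: present
Doc 6: absent
Doc 7: absent
Doc 8: absent
Doc 9: absent
Doc 10: present
Doc 11: present
Doc 12: absent
df = sum of presences = 1 + 1 + 0 + 1 + 1 + 0 + 0 + 0 + 0 + 1 + 1 + 0 = 6

6


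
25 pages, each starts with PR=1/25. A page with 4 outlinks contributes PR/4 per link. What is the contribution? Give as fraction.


Initial PR = 1/25 = 1/25
Outlinks = 4
Contribution per link = PR / outlinks
= 1/25 / 4
= 1/100

1/100


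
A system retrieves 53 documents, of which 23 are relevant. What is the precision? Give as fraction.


Precision = relevant_retrieved / total_retrieved
= 23 / 53
= 23 / (23 + 30)
= 23/53

23/53


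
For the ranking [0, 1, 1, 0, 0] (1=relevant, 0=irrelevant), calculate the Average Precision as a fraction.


Computing P@k for each relevant position:
Position 1: not relevant
Position 2: relevant, P@2 = 1/2 = 1/2
Position 3: relevant, P@3 = 2/3 = 2/3
Position 4: not relevant
Position 5: not relevant
Sum of P@k = 1/2 + 2/3 = 7/6
AP = 7/6 / 2 = 7/12

7/12


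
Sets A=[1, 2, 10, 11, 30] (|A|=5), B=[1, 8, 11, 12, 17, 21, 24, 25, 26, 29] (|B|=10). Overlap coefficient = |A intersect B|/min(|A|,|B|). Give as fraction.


A intersect B = [1, 11]
|A intersect B| = 2
min(|A|, |B|) = min(5, 10) = 5
Overlap = 2 / 5 = 2/5

2/5


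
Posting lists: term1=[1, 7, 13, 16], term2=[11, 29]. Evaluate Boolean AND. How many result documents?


Boolean AND: find intersection of posting lists
term1 docs: [1, 7, 13, 16]
term2 docs: [11, 29]
Intersection: []
|intersection| = 0

0


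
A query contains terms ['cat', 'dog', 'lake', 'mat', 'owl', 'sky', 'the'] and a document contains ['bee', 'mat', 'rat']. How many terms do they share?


Query terms: ['cat', 'dog', 'lake', 'mat', 'owl', 'sky', 'the']
Document terms: ['bee', 'mat', 'rat']
Common terms: ['mat']
Overlap count = 1

1


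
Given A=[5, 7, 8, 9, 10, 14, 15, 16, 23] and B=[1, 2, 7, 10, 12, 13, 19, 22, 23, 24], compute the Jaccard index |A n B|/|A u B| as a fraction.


A intersect B = [7, 10, 23]
|A intersect B| = 3
A union B = [1, 2, 5, 7, 8, 9, 10, 12, 13, 14, 15, 16, 19, 22, 23, 24]
|A union B| = 16
Jaccard = 3/16 = 3/16

3/16


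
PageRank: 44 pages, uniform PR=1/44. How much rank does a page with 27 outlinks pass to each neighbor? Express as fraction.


Initial PR = 1/44 = 1/44
Outlinks = 27
Contribution per link = PR / outlinks
= 1/44 / 27
= 1/1188

1/1188


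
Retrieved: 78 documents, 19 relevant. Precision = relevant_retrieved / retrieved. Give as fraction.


Precision = relevant_retrieved / total_retrieved
= 19 / 78
= 19 / (19 + 59)
= 19/78

19/78


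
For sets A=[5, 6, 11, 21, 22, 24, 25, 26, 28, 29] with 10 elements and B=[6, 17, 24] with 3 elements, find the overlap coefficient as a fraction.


A intersect B = [6, 24]
|A intersect B| = 2
min(|A|, |B|) = min(10, 3) = 3
Overlap = 2 / 3 = 2/3

2/3


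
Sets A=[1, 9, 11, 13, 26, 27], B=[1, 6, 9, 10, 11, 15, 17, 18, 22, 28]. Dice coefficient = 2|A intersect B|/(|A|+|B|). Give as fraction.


A intersect B = [1, 9, 11]
|A intersect B| = 3
|A| = 6, |B| = 10
Dice = 2*3 / (6+10)
= 6 / 16 = 3/8

3/8


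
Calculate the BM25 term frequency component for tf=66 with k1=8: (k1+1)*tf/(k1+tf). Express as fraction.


BM25 TF component = (k1+1)*tf / (k1+tf)
k1 = 8, tf = 66
Numerator = (8+1)*66 = 594
Denominator = 8 + 66 = 74
= 594/74 = 297/37

297/37


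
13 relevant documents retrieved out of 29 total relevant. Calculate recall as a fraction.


Recall = retrieved_relevant / total_relevant
= 13 / 29
= 13 / (13 + 16)
= 13/29

13/29


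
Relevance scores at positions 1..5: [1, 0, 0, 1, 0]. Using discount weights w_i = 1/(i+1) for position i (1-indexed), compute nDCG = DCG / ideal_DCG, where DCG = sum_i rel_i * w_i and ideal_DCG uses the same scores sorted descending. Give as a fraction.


Position discount weights w_i = 1/(i+1) for i=1..5:
Weights = [1/2, 1/3, 1/4, 1/5, 1/6]
Actual relevance: [1, 0, 0, 1, 0]
DCG = 1/2 + 0/3 + 0/4 + 1/5 + 0/6 = 7/10
Ideal relevance (sorted desc): [1, 1, 0, 0, 0]
Ideal DCG = 1/2 + 1/3 + 0/4 + 0/5 + 0/6 = 5/6
nDCG = DCG / ideal_DCG = 7/10 / 5/6 = 21/25

21/25


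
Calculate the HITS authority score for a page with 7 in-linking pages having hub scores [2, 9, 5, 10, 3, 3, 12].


Authority = sum of hub scores of in-linkers
In-link 1: hub score = 2
In-link 2: hub score = 9
In-link 3: hub score = 5
In-link 4: hub score = 10
In-link 5: hub score = 3
In-link 6: hub score = 3
In-link 7: hub score = 12
Authority = 2 + 9 + 5 + 10 + 3 + 3 + 12 = 44

44


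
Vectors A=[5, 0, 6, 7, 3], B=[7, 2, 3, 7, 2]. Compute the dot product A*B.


Dot product = sum of element-wise products
A[0]*B[0] = 5*7 = 35
A[1]*B[1] = 0*2 = 0
A[2]*B[2] = 6*3 = 18
A[3]*B[3] = 7*7 = 49
A[4]*B[4] = 3*2 = 6
Sum = 35 + 0 + 18 + 49 + 6 = 108

108


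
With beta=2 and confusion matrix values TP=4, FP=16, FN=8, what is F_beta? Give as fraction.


P = TP/(TP+FP) = 4/20 = 1/5
R = TP/(TP+FN) = 4/12 = 1/3
beta^2 = 2^2 = 4
(1 + beta^2) = 5
Numerator = (1+beta^2)*P*R = 1/3
Denominator = beta^2*P + R = 4/5 + 1/3 = 17/15
F_beta = 5/17

5/17


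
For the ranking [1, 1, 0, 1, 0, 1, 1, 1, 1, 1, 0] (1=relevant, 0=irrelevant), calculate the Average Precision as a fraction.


Computing P@k for each relevant position:
Position 1: relevant, P@1 = 1/1 = 1
Position 2: relevant, P@2 = 2/2 = 1
Position 3: not relevant
Position 4: relevant, P@4 = 3/4 = 3/4
Position 5: not relevant
Position 6: relevant, P@6 = 4/6 = 2/3
Position 7: relevant, P@7 = 5/7 = 5/7
Position 8: relevant, P@8 = 6/8 = 3/4
Position 9: relevant, P@9 = 7/9 = 7/9
Position 10: relevant, P@10 = 8/10 = 4/5
Position 11: not relevant
Sum of P@k = 1 + 1 + 3/4 + 2/3 + 5/7 + 3/4 + 7/9 + 4/5 = 4069/630
AP = 4069/630 / 8 = 4069/5040

4069/5040


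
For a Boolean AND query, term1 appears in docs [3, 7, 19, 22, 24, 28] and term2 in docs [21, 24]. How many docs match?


Boolean AND: find intersection of posting lists
term1 docs: [3, 7, 19, 22, 24, 28]
term2 docs: [21, 24]
Intersection: [24]
|intersection| = 1

1


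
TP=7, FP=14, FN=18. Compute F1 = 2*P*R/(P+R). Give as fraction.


F1 = 2 * P * R / (P + R)
P = TP/(TP+FP) = 7/21 = 1/3
R = TP/(TP+FN) = 7/25 = 7/25
2 * P * R = 2 * 1/3 * 7/25 = 14/75
P + R = 1/3 + 7/25 = 46/75
F1 = 14/75 / 46/75 = 7/23

7/23


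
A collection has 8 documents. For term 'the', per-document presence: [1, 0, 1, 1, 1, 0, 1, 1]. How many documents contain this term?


Checking each document for 'the':
Doc 1: present
Doc 2: absent
Doc 3: present
Doc 4: present
Doc 5: present
Doc 6: absent
Doc 7: present
Doc 8: present
df = sum of presences = 1 + 0 + 1 + 1 + 1 + 0 + 1 + 1 = 6

6


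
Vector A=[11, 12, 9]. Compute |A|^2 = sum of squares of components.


|A|^2 = sum of squared components
A[0]^2 = 11^2 = 121
A[1]^2 = 12^2 = 144
A[2]^2 = 9^2 = 81
Sum = 121 + 144 + 81 = 346

346


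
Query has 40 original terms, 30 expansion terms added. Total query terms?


Original terms: 40
Expansion terms: 30
Total = 40 + 30 = 70

70


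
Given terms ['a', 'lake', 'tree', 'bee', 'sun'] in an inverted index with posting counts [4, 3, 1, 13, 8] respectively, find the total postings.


Summing posting list sizes:
'a': 4 postings
'lake': 3 postings
'tree': 1 postings
'bee': 13 postings
'sun': 8 postings
Total = 4 + 3 + 1 + 13 + 8 = 29

29


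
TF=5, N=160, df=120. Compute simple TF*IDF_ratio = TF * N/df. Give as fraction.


TF * (N/df)
= 5 * (160/120)
= 5 * 4/3
= 20/3

20/3


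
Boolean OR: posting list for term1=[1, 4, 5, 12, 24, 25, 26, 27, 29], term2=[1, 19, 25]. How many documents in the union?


Boolean OR: find union of posting lists
term1 docs: [1, 4, 5, 12, 24, 25, 26, 27, 29]
term2 docs: [1, 19, 25]
Union: [1, 4, 5, 12, 19, 24, 25, 26, 27, 29]
|union| = 10

10


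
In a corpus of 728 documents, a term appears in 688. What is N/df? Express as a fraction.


IDF ratio = N / df
= 728 / 688
= 91/86

91/86


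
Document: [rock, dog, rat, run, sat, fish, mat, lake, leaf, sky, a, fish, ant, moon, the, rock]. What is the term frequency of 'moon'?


Document has 16 words
Scanning for 'moon':
Found at positions: [13]
Count = 1

1


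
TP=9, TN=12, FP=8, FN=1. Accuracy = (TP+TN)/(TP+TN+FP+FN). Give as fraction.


Accuracy = (TP + TN) / (TP + TN + FP + FN)
TP + TN = 9 + 12 = 21
Total = 9 + 12 + 8 + 1 = 30
Accuracy = 21 / 30 = 7/10

7/10


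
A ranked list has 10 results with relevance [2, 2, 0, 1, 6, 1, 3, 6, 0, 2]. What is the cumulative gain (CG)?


Cumulative Gain = sum of relevance scores
Position 1: rel=2, running sum=2
Position 2: rel=2, running sum=4
Position 3: rel=0, running sum=4
Position 4: rel=1, running sum=5
Position 5: rel=6, running sum=11
Position 6: rel=1, running sum=12
Position 7: rel=3, running sum=15
Position 8: rel=6, running sum=21
Position 9: rel=0, running sum=21
Position 10: rel=2, running sum=23
CG = 23

23


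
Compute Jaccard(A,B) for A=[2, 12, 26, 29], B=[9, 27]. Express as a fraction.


A intersect B = []
|A intersect B| = 0
A union B = [2, 9, 12, 26, 27, 29]
|A union B| = 6
Jaccard = 0/6 = 0

0


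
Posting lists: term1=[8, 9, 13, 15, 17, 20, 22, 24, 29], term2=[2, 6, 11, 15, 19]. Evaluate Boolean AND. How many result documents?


Boolean AND: find intersection of posting lists
term1 docs: [8, 9, 13, 15, 17, 20, 22, 24, 29]
term2 docs: [2, 6, 11, 15, 19]
Intersection: [15]
|intersection| = 1

1


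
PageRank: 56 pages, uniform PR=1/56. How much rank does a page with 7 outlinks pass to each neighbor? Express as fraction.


Initial PR = 1/56 = 1/56
Outlinks = 7
Contribution per link = PR / outlinks
= 1/56 / 7
= 1/392

1/392


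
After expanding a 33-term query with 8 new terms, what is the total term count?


Original terms: 33
Expansion terms: 8
Total = 33 + 8 = 41

41


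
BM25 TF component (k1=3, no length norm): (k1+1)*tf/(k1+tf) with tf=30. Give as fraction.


BM25 TF component = (k1+1)*tf / (k1+tf)
k1 = 3, tf = 30
Numerator = (3+1)*30 = 120
Denominator = 3 + 30 = 33
= 120/33 = 40/11

40/11


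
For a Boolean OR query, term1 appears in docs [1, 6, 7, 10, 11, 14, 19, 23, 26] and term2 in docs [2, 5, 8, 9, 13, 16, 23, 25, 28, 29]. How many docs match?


Boolean OR: find union of posting lists
term1 docs: [1, 6, 7, 10, 11, 14, 19, 23, 26]
term2 docs: [2, 5, 8, 9, 13, 16, 23, 25, 28, 29]
Union: [1, 2, 5, 6, 7, 8, 9, 10, 11, 13, 14, 16, 19, 23, 25, 26, 28, 29]
|union| = 18

18


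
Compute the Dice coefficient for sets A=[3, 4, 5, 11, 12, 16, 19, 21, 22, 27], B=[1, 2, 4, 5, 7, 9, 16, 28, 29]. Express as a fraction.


A intersect B = [4, 5, 16]
|A intersect B| = 3
|A| = 10, |B| = 9
Dice = 2*3 / (10+9)
= 6 / 19 = 6/19

6/19


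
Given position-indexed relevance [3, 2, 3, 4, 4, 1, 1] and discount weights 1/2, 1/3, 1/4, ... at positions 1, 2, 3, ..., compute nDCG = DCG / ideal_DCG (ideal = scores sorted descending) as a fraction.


Position discount weights w_i = 1/(i+1) for i=1..7:
Weights = [1/2, 1/3, 1/4, 1/5, 1/6, 1/7, 1/8]
Actual relevance: [3, 2, 3, 4, 4, 1, 1]
DCG = 3/2 + 2/3 + 3/4 + 4/5 + 4/6 + 1/7 + 1/8 = 3907/840
Ideal relevance (sorted desc): [4, 4, 3, 3, 2, 1, 1]
Ideal DCG = 4/2 + 4/3 + 3/4 + 3/5 + 2/6 + 1/7 + 1/8 = 4439/840
nDCG = DCG / ideal_DCG = 3907/840 / 4439/840 = 3907/4439

3907/4439


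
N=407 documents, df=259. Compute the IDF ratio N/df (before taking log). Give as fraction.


IDF ratio = N / df
= 407 / 259
= 11/7

11/7


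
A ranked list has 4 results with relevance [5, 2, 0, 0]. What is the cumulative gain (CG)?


Cumulative Gain = sum of relevance scores
Position 1: rel=5, running sum=5
Position 2: rel=2, running sum=7
Position 3: rel=0, running sum=7
Position 4: rel=0, running sum=7
CG = 7

7


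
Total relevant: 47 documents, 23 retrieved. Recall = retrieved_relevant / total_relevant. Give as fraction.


Recall = retrieved_relevant / total_relevant
= 23 / 47
= 23 / (23 + 24)
= 23/47

23/47


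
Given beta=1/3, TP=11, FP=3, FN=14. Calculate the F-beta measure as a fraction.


P = TP/(TP+FP) = 11/14 = 11/14
R = TP/(TP+FN) = 11/25 = 11/25
beta^2 = 1/3^2 = 1/9
(1 + beta^2) = 10/9
Numerator = (1+beta^2)*P*R = 121/315
Denominator = beta^2*P + R = 11/126 + 11/25 = 1661/3150
F_beta = 110/151

110/151


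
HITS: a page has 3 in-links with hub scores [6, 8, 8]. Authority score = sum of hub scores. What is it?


Authority = sum of hub scores of in-linkers
In-link 1: hub score = 6
In-link 2: hub score = 8
In-link 3: hub score = 8
Authority = 6 + 8 + 8 = 22

22


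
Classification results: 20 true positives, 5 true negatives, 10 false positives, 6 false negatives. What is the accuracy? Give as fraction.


Accuracy = (TP + TN) / (TP + TN + FP + FN)
TP + TN = 20 + 5 = 25
Total = 20 + 5 + 10 + 6 = 41
Accuracy = 25 / 41 = 25/41

25/41


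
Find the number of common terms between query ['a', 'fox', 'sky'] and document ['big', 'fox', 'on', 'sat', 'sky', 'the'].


Query terms: ['a', 'fox', 'sky']
Document terms: ['big', 'fox', 'on', 'sat', 'sky', 'the']
Common terms: ['fox', 'sky']
Overlap count = 2

2


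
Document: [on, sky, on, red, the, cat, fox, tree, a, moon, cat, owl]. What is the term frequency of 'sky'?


Document has 12 words
Scanning for 'sky':
Found at positions: [1]
Count = 1

1


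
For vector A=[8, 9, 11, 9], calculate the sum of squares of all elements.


|A|^2 = sum of squared components
A[0]^2 = 8^2 = 64
A[1]^2 = 9^2 = 81
A[2]^2 = 11^2 = 121
A[3]^2 = 9^2 = 81
Sum = 64 + 81 + 121 + 81 = 347

347


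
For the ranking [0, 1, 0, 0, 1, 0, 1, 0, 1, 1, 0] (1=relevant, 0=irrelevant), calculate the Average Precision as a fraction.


Computing P@k for each relevant position:
Position 1: not relevant
Position 2: relevant, P@2 = 1/2 = 1/2
Position 3: not relevant
Position 4: not relevant
Position 5: relevant, P@5 = 2/5 = 2/5
Position 6: not relevant
Position 7: relevant, P@7 = 3/7 = 3/7
Position 8: not relevant
Position 9: relevant, P@9 = 4/9 = 4/9
Position 10: relevant, P@10 = 5/10 = 1/2
Position 11: not relevant
Sum of P@k = 1/2 + 2/5 + 3/7 + 4/9 + 1/2 = 716/315
AP = 716/315 / 5 = 716/1575

716/1575


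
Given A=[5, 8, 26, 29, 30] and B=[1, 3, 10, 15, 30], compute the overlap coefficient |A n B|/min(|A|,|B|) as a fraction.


A intersect B = [30]
|A intersect B| = 1
min(|A|, |B|) = min(5, 5) = 5
Overlap = 1 / 5 = 1/5

1/5


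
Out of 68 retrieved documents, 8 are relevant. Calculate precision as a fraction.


Precision = relevant_retrieved / total_retrieved
= 8 / 68
= 8 / (8 + 60)
= 2/17

2/17


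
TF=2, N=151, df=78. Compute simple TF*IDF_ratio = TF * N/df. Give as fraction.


TF * (N/df)
= 2 * (151/78)
= 2 * 151/78
= 151/39

151/39


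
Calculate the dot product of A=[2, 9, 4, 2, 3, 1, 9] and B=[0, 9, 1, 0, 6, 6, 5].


Dot product = sum of element-wise products
A[0]*B[0] = 2*0 = 0
A[1]*B[1] = 9*9 = 81
A[2]*B[2] = 4*1 = 4
A[3]*B[3] = 2*0 = 0
A[4]*B[4] = 3*6 = 18
A[5]*B[5] = 1*6 = 6
A[6]*B[6] = 9*5 = 45
Sum = 0 + 81 + 4 + 0 + 18 + 6 + 45 = 154

154


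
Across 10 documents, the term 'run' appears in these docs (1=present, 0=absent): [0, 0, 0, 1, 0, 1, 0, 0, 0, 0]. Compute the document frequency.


Checking each document for 'run':
Doc 1: absent
Doc 2: absent
Doc 3: absent
Doc 4: present
Doc 5: absent
Doc 6: present
Doc 7: absent
Doc 8: absent
Doc 9: absent
Doc 10: absent
df = sum of presences = 0 + 0 + 0 + 1 + 0 + 1 + 0 + 0 + 0 + 0 = 2

2


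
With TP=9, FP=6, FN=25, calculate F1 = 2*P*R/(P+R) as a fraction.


F1 = 2 * P * R / (P + R)
P = TP/(TP+FP) = 9/15 = 3/5
R = TP/(TP+FN) = 9/34 = 9/34
2 * P * R = 2 * 3/5 * 9/34 = 27/85
P + R = 3/5 + 9/34 = 147/170
F1 = 27/85 / 147/170 = 18/49

18/49


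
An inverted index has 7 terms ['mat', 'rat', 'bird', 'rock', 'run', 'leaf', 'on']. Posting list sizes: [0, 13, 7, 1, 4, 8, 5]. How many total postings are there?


Summing posting list sizes:
'mat': 0 postings
'rat': 13 postings
'bird': 7 postings
'rock': 1 postings
'run': 4 postings
'leaf': 8 postings
'on': 5 postings
Total = 0 + 13 + 7 + 1 + 4 + 8 + 5 = 38

38


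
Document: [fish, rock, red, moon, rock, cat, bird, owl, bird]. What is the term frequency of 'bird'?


Document has 9 words
Scanning for 'bird':
Found at positions: [6, 8]
Count = 2

2


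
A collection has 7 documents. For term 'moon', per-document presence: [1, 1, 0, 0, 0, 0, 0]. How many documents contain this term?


Checking each document for 'moon':
Doc 1: present
Doc 2: present
Doc 3: absent
Doc 4: absent
Doc 5: absent
Doc 6: absent
Doc 7: absent
df = sum of presences = 1 + 1 + 0 + 0 + 0 + 0 + 0 = 2

2


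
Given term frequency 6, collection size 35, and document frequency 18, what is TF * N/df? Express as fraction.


TF * (N/df)
= 6 * (35/18)
= 6 * 35/18
= 35/3

35/3


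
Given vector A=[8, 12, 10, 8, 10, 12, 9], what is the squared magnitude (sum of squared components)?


|A|^2 = sum of squared components
A[0]^2 = 8^2 = 64
A[1]^2 = 12^2 = 144
A[2]^2 = 10^2 = 100
A[3]^2 = 8^2 = 64
A[4]^2 = 10^2 = 100
A[5]^2 = 12^2 = 144
A[6]^2 = 9^2 = 81
Sum = 64 + 144 + 100 + 64 + 100 + 144 + 81 = 697

697


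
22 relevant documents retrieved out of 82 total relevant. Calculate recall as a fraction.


Recall = retrieved_relevant / total_relevant
= 22 / 82
= 22 / (22 + 60)
= 11/41

11/41


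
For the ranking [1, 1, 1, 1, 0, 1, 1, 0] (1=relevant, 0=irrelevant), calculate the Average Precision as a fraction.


Computing P@k for each relevant position:
Position 1: relevant, P@1 = 1/1 = 1
Position 2: relevant, P@2 = 2/2 = 1
Position 3: relevant, P@3 = 3/3 = 1
Position 4: relevant, P@4 = 4/4 = 1
Position 5: not relevant
Position 6: relevant, P@6 = 5/6 = 5/6
Position 7: relevant, P@7 = 6/7 = 6/7
Position 8: not relevant
Sum of P@k = 1 + 1 + 1 + 1 + 5/6 + 6/7 = 239/42
AP = 239/42 / 6 = 239/252

239/252


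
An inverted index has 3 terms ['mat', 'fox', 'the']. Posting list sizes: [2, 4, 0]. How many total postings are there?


Summing posting list sizes:
'mat': 2 postings
'fox': 4 postings
'the': 0 postings
Total = 2 + 4 + 0 = 6

6


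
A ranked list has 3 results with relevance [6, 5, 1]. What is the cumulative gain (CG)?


Cumulative Gain = sum of relevance scores
Position 1: rel=6, running sum=6
Position 2: rel=5, running sum=11
Position 3: rel=1, running sum=12
CG = 12

12


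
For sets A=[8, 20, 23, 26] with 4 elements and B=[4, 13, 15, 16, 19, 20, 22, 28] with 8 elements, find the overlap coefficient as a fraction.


A intersect B = [20]
|A intersect B| = 1
min(|A|, |B|) = min(4, 8) = 4
Overlap = 1 / 4 = 1/4

1/4


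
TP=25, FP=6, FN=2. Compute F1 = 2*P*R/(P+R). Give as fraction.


F1 = 2 * P * R / (P + R)
P = TP/(TP+FP) = 25/31 = 25/31
R = TP/(TP+FN) = 25/27 = 25/27
2 * P * R = 2 * 25/31 * 25/27 = 1250/837
P + R = 25/31 + 25/27 = 1450/837
F1 = 1250/837 / 1450/837 = 25/29

25/29


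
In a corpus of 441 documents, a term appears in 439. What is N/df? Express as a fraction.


IDF ratio = N / df
= 441 / 439
= 441/439

441/439


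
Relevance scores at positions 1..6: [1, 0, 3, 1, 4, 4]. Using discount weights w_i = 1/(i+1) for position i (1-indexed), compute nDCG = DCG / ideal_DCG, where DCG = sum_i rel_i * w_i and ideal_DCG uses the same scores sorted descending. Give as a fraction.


Position discount weights w_i = 1/(i+1) for i=1..6:
Weights = [1/2, 1/3, 1/4, 1/5, 1/6, 1/7]
Actual relevance: [1, 0, 3, 1, 4, 4]
DCG = 1/2 + 0/3 + 3/4 + 1/5 + 4/6 + 4/7 = 1129/420
Ideal relevance (sorted desc): [4, 4, 3, 1, 1, 0]
Ideal DCG = 4/2 + 4/3 + 3/4 + 1/5 + 1/6 + 0/7 = 89/20
nDCG = DCG / ideal_DCG = 1129/420 / 89/20 = 1129/1869

1129/1869


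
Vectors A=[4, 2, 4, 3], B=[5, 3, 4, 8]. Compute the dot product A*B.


Dot product = sum of element-wise products
A[0]*B[0] = 4*5 = 20
A[1]*B[1] = 2*3 = 6
A[2]*B[2] = 4*4 = 16
A[3]*B[3] = 3*8 = 24
Sum = 20 + 6 + 16 + 24 = 66

66


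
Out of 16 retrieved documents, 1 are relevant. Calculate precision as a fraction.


Precision = relevant_retrieved / total_retrieved
= 1 / 16
= 1 / (1 + 15)
= 1/16

1/16


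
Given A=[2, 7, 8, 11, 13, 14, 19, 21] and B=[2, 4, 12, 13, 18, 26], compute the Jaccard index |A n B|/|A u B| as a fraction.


A intersect B = [2, 13]
|A intersect B| = 2
A union B = [2, 4, 7, 8, 11, 12, 13, 14, 18, 19, 21, 26]
|A union B| = 12
Jaccard = 2/12 = 1/6

1/6


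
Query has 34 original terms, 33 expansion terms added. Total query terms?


Original terms: 34
Expansion terms: 33
Total = 34 + 33 = 67

67


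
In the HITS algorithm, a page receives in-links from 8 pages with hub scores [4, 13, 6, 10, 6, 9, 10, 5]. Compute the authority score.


Authority = sum of hub scores of in-linkers
In-link 1: hub score = 4
In-link 2: hub score = 13
In-link 3: hub score = 6
In-link 4: hub score = 10
In-link 5: hub score = 6
In-link 6: hub score = 9
In-link 7: hub score = 10
In-link 8: hub score = 5
Authority = 4 + 13 + 6 + 10 + 6 + 9 + 10 + 5 = 63

63


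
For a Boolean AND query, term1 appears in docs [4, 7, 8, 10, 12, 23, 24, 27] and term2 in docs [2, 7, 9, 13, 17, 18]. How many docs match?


Boolean AND: find intersection of posting lists
term1 docs: [4, 7, 8, 10, 12, 23, 24, 27]
term2 docs: [2, 7, 9, 13, 17, 18]
Intersection: [7]
|intersection| = 1

1


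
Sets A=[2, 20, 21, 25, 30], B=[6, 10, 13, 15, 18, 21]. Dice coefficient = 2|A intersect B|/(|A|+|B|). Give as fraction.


A intersect B = [21]
|A intersect B| = 1
|A| = 5, |B| = 6
Dice = 2*1 / (5+6)
= 2 / 11 = 2/11

2/11


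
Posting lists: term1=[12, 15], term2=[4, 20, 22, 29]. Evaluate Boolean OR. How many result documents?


Boolean OR: find union of posting lists
term1 docs: [12, 15]
term2 docs: [4, 20, 22, 29]
Union: [4, 12, 15, 20, 22, 29]
|union| = 6

6


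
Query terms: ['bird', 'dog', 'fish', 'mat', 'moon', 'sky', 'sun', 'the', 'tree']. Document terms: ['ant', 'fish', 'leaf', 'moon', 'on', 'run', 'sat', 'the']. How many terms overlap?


Query terms: ['bird', 'dog', 'fish', 'mat', 'moon', 'sky', 'sun', 'the', 'tree']
Document terms: ['ant', 'fish', 'leaf', 'moon', 'on', 'run', 'sat', 'the']
Common terms: ['fish', 'moon', 'the']
Overlap count = 3

3


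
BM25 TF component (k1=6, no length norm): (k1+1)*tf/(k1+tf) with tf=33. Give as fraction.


BM25 TF component = (k1+1)*tf / (k1+tf)
k1 = 6, tf = 33
Numerator = (6+1)*33 = 231
Denominator = 6 + 33 = 39
= 231/39 = 77/13

77/13


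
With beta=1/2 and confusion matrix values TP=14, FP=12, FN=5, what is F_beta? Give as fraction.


P = TP/(TP+FP) = 14/26 = 7/13
R = TP/(TP+FN) = 14/19 = 14/19
beta^2 = 1/2^2 = 1/4
(1 + beta^2) = 5/4
Numerator = (1+beta^2)*P*R = 245/494
Denominator = beta^2*P + R = 7/52 + 14/19 = 861/988
F_beta = 70/123

70/123


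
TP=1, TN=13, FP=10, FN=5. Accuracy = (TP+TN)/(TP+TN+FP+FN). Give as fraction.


Accuracy = (TP + TN) / (TP + TN + FP + FN)
TP + TN = 1 + 13 = 14
Total = 1 + 13 + 10 + 5 = 29
Accuracy = 14 / 29 = 14/29

14/29


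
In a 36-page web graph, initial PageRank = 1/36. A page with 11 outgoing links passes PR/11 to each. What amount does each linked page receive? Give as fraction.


Initial PR = 1/36 = 1/36
Outlinks = 11
Contribution per link = PR / outlinks
= 1/36 / 11
= 1/396

1/396


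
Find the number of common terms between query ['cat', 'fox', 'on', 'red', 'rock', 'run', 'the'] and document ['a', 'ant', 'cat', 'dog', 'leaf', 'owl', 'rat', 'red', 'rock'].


Query terms: ['cat', 'fox', 'on', 'red', 'rock', 'run', 'the']
Document terms: ['a', 'ant', 'cat', 'dog', 'leaf', 'owl', 'rat', 'red', 'rock']
Common terms: ['cat', 'red', 'rock']
Overlap count = 3

3


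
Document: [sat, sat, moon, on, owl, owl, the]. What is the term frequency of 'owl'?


Document has 7 words
Scanning for 'owl':
Found at positions: [4, 5]
Count = 2

2


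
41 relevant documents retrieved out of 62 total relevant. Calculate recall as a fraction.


Recall = retrieved_relevant / total_relevant
= 41 / 62
= 41 / (41 + 21)
= 41/62

41/62


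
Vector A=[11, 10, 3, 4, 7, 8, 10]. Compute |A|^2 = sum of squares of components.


|A|^2 = sum of squared components
A[0]^2 = 11^2 = 121
A[1]^2 = 10^2 = 100
A[2]^2 = 3^2 = 9
A[3]^2 = 4^2 = 16
A[4]^2 = 7^2 = 49
A[5]^2 = 8^2 = 64
A[6]^2 = 10^2 = 100
Sum = 121 + 100 + 9 + 16 + 49 + 64 + 100 = 459

459


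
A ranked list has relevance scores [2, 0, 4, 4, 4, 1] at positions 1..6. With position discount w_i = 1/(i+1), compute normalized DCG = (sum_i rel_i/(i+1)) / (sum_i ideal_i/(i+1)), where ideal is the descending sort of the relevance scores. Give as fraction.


Position discount weights w_i = 1/(i+1) for i=1..6:
Weights = [1/2, 1/3, 1/4, 1/5, 1/6, 1/7]
Actual relevance: [2, 0, 4, 4, 4, 1]
DCG = 2/2 + 0/3 + 4/4 + 4/5 + 4/6 + 1/7 = 379/105
Ideal relevance (sorted desc): [4, 4, 4, 2, 1, 0]
Ideal DCG = 4/2 + 4/3 + 4/4 + 2/5 + 1/6 + 0/7 = 49/10
nDCG = DCG / ideal_DCG = 379/105 / 49/10 = 758/1029

758/1029


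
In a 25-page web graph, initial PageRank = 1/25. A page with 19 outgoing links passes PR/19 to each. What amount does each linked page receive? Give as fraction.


Initial PR = 1/25 = 1/25
Outlinks = 19
Contribution per link = PR / outlinks
= 1/25 / 19
= 1/475

1/475


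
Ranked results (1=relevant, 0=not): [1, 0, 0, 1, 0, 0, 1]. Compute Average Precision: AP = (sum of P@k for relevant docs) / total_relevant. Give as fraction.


Computing P@k for each relevant position:
Position 1: relevant, P@1 = 1/1 = 1
Position 2: not relevant
Position 3: not relevant
Position 4: relevant, P@4 = 2/4 = 1/2
Position 5: not relevant
Position 6: not relevant
Position 7: relevant, P@7 = 3/7 = 3/7
Sum of P@k = 1 + 1/2 + 3/7 = 27/14
AP = 27/14 / 3 = 9/14

9/14


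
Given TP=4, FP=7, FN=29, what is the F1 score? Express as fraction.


F1 = 2 * P * R / (P + R)
P = TP/(TP+FP) = 4/11 = 4/11
R = TP/(TP+FN) = 4/33 = 4/33
2 * P * R = 2 * 4/11 * 4/33 = 32/363
P + R = 4/11 + 4/33 = 16/33
F1 = 32/363 / 16/33 = 2/11

2/11


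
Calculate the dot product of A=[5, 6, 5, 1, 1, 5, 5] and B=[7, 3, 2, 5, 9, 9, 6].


Dot product = sum of element-wise products
A[0]*B[0] = 5*7 = 35
A[1]*B[1] = 6*3 = 18
A[2]*B[2] = 5*2 = 10
A[3]*B[3] = 1*5 = 5
A[4]*B[4] = 1*9 = 9
A[5]*B[5] = 5*9 = 45
A[6]*B[6] = 5*6 = 30
Sum = 35 + 18 + 10 + 5 + 9 + 45 + 30 = 152

152
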